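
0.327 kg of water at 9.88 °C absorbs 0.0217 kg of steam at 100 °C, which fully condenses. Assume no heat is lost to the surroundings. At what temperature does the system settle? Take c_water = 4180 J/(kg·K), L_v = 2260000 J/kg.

Heat gained plus heat lost sum to zero:
latent heat released on condensation: 0.0217·2260000 = 49042
  condensed water 100 °C→T: 90.71(T − 100)
  original water: 1366.9(T − 9.88)
1457.6 T = 49042 + 9070.6 + 13505 = 71617
T ≈ 49.13 °C (< 100 °C, so full condensation is consistent).

T_f ≈ 49.1 °C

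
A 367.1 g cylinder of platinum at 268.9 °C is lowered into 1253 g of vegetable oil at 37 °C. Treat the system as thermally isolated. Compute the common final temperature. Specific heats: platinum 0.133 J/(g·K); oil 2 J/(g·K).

T_f ≈ 41.4 °C

Net heat exchanged in the isolated system is zero:
367.1×0.133×(T − 268.9) + 1253×2×(T − 37) = 0
48.82(T − 268.9) + 2506(T − 37) = 0
2554.8 T = 105851
T = 105851/2554.8 ≈ 41.43 °C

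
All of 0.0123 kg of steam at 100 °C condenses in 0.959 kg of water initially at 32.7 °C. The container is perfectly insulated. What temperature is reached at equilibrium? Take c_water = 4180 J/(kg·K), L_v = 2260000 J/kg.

T_f ≈ 40.4 °C

Conservation of energy gives ΣQ = 0:
steam→water at 100 °C releases m L_v = 0.0123·2260000 = 27798
  condensate cools 100→T: 0.0123·4180·(T − 100) = 51.41(T − 100)
  original water: 4008.6(T − 32.7)
4060 T = 27798 + 5141.4 + 131082 = 164021
T ≈ 40.40 °C, under the boiling point, so the assumption holds.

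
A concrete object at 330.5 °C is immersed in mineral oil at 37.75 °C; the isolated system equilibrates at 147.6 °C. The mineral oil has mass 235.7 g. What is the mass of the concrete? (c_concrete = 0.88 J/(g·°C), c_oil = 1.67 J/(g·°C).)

Let T be the final temperature. ΣQ_i = 0:
m·0.88·(147.6 − 330.5) + 235.7·1.67·(147.6 − 37.75) = 0
-160.95 m = -43239
m = -43239/-160.95 ≈ 268.6 g

m ≈ 269 g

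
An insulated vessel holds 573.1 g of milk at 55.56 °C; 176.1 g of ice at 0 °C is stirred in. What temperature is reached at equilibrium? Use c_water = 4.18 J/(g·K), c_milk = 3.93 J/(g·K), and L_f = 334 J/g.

T_f ≈ 22.2 °C

Heat gained plus heat lost sum to zero:
melt ice: 176.1·334 = 58817
  meltwater 0→T: 176.1·4.18·T = 736.1 T
  milk: 2252.3(T − 55.56)
2988.4 T = 125137 − 58817 = 66319
T ≈ 22.19 °C. Since T > 0 °C, the all-ice-melts assumption holds.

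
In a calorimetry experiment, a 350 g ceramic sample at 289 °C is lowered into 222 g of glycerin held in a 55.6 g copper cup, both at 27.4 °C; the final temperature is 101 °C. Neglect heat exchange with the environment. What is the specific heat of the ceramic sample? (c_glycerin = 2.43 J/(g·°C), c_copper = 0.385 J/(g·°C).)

c ≈ 0.627 J/(g·°C)

Energy conservation, ΣQ = 0:
350×c×(101 − 289) + 222×2.43×(101 − 27.4) + 55.6×0.385×(101 − 27.4) = 0
-65800 c = -41280
c = -41280/-65800 ≈ 0.6274 J/(g·°C)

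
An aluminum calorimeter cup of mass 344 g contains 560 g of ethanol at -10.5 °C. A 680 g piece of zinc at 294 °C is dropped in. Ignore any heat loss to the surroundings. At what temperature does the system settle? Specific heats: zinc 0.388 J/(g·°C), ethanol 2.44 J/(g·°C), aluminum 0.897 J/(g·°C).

T_f ≈ 30.9 °C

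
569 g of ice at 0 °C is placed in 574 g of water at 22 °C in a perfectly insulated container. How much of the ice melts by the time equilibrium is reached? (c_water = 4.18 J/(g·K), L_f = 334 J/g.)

m_melted ≈ 158 g

Heat available from the water dropping to 0 °C: 574×4.18×22 = 52785 J.
Fully melting the ice requires m_ice L_f = 569×334 = 190046 J.
Since 52785 < 190046 J, not all the ice melts; equilibrium is at 0 °C.
m_melt = 52785 / L_f = 158 g.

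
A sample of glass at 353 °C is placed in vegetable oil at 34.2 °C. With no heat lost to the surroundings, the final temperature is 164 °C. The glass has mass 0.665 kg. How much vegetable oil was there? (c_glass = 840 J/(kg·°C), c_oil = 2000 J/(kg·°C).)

m ≈ 0.407 kg

Conservation of energy gives ΣQ = 0:
0.665×840×(164 − 353) + m×2000×(164 − 34.2) = 0
259600 m = 105575
m = 105575/259600 ≈ 0.4067 kg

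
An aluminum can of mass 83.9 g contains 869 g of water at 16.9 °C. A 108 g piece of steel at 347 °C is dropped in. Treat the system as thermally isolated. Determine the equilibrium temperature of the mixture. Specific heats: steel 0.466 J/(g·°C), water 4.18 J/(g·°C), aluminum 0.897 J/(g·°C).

Energy conservation, ΣQ = 0:
108×0.466×(T − 347) + 869×4.18×(T − 16.9) + 83.9×0.897×(T − 16.9) = 0
50.33(T − 347) + 3632.4(T − 16.9) + 75.26(T − 16.9) = 0
3758 T = 80124
T = 80124/3758 ≈ 21.32 °C

T_f ≈ 21.3 °C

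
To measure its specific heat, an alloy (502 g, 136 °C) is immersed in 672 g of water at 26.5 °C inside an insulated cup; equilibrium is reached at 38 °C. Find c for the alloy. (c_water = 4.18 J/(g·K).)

c ≈ 0.657 J/(g·K)

Taking heat into each body as positive, Σ m c ΔT = 0:
502×c×(38 − 136) + 672×4.18×(38 − 26.5) = 0
-49196 c = -32303
c = -32303/-49196 ≈ 0.6566 J/(g·K)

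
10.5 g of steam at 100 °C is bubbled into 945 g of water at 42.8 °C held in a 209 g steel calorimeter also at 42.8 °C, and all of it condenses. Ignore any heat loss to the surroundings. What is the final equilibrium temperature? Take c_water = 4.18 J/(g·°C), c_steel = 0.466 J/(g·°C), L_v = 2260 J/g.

T_f ≈ 49.2 °C

Setting the total heat transfer to zero:
steam→water at 100 °C releases m L_v = 10.5·2260 = 23730; condensate cools 100→T: 10.5·4.18·(T − 100) = 43.89(T − 100); water warms: 945·4.18·(T − 42.8) = 3950.1(T − 42.8); cup: 97.39(T − 42.8)
4091.4 T = 23730 + 4389 + 173233 = 201352
T ≈ 49.21 °C — below 100 °C, confirming all the steam condensed.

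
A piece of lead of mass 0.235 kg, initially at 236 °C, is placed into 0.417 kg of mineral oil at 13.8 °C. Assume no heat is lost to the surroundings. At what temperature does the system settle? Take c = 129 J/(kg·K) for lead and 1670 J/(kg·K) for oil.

T_f ≈ 23.1 °C

T_f = Σ m_i c_i T_i / Σ m_i c_i:
T_f = (30.31·236 + 696.39·13.8) / (30.31 + 696.39)
    = 16765 / 726.7 ≈ 23.07 °C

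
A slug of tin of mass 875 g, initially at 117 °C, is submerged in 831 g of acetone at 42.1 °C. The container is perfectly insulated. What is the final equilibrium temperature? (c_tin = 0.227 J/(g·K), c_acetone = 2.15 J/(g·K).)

Taking heat into each body as positive, Σ m c ΔT = 0:
875·0.227·(T − 117) + 831·2.15·(T − 42.1) = 0
198.62(T − 117) + 1786.6(T − 42.1) = 0
(198.62 + 1786.6) T = 198.62·117 + 1786.6·42.1
T ≈ 49.59 °C

T_f ≈ 49.6 °C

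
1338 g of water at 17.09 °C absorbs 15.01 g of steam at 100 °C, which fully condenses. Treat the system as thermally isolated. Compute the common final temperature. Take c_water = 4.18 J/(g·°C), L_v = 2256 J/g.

T_f ≈ 24.0 °C

Energy conservation, ΣQ = 0:
latent heat released on condensation: 15.01×2256 = 33863
  condensed water 100 °C→T: 62.74(T − 100)
  original water: 5592.8(T − 17.09)
5655.6 T = 33863 + 6274.2 + 95582 = 135718
T ≈ 24.00 °C, under the boiling point, so the assumption holds.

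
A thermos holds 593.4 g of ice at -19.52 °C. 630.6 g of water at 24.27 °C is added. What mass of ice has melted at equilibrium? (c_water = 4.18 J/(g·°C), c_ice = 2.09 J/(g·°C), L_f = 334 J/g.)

m_melted ≈ 119 g

Heat available from the water dropping to 0 °C: 630.6·4.18·24.27 = 63973 J.
Warming the ice to 0 °C takes 593.4·2.09·19.52 = 24209 J, leaving 39765 J for melting.
Melting all 593.4 g of ice would need 593.4·334 = 198196 J.
39765 J < 198196 J, so only part of the ice melts and the system sits at 0 °C.
Mass melted = 39765/334 ≈ 119.1 g.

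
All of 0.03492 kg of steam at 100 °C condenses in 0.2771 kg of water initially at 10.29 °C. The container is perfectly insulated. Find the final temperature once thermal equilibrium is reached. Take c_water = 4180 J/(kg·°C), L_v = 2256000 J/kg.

Taking heat into each body as positive, Σ m c ΔT = 0:
latent heat released on condensation: 0.03492·2256000 = 78780; condensate cools 100→T: 0.03492·4180·(T − 100) = 145.97(T − 100); water warms: 0.2771·4180·(T − 10.29) = 1158.3(T − 10.29)
1304.2 T = 78780 + 14597 + 11919 = 105295
T ≈ 80.73 °C (< 100 °C, so full condensation is consistent).

T_f ≈ 80.7 °C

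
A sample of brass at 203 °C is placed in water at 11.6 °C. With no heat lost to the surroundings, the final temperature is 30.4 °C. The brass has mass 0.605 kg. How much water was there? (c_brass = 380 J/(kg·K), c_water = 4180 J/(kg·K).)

Heat lost by the brass = heat gained by the water:
0.605·380·(203 − 30.4) = m·4180·(30.4 − 11.6)
78584 m = 39681  ⇒  m ≈ 0.5049 kg

m ≈ 0.505 kg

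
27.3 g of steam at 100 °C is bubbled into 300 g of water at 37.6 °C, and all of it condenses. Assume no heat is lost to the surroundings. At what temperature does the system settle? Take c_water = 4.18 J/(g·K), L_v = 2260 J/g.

Conservation of energy gives ΣQ = 0:
steam→water at 100 °C releases m L_v = 27.3·2260 = 61698
  condensed water 100 °C→T: 114.11(T − 100)
  water warms: 300·4.18·(T − 37.6) = 1254(T − 37.6)
1368.1 T = 61698 + 11411 + 47150 = 120260
T ≈ 87.90 °C — below 100 °C, confirming all the steam condensed.

T_f ≈ 87.9 °C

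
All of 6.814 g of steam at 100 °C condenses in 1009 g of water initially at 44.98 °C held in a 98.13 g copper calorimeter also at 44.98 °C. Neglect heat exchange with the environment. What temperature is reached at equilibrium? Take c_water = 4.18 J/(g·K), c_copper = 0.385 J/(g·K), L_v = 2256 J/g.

Energy conservation, ΣQ = 0:
condense steam: −6.814×2256 = −15372; condensed water 100 °C→T: 28.48(T − 100); original water: 4217.6(T − 44.98); cup: 37.78(T − 44.98)
4283.9 T = 15372 + 2848.3 + 191408 = 209629
T ≈ 48.93 °C, under the boiling point, so the assumption holds.

T_f ≈ 48.9 °C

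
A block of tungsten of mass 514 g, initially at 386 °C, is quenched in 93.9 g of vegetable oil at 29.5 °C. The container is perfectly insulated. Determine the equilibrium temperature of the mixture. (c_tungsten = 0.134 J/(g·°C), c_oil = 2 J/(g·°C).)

T_f = Σ m_i c_i T_i / Σ m_i c_i:
T_f = (68.88·386 + 187.8·29.5) / (68.88 + 187.8)
    = 32126 / 256.68 ≈ 125.16 °C

T_f ≈ 125.2 °C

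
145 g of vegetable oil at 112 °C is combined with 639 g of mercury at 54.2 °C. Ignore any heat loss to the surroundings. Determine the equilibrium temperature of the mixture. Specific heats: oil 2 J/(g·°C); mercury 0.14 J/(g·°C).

T_f ≈ 98.4 °C

Conservation of energy gives ΣQ = 0:
145·2·(T − 112) + 639·0.14·(T − 54.2) = 0
290(T − 112) + 89.46(T − 54.2) = 0
379.46 T = 37329
T = 37329/379.46 ≈ 98.37 °C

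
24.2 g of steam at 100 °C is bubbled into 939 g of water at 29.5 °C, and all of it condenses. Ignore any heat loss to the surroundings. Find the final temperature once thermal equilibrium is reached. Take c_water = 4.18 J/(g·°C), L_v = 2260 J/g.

Taking heat into each body as positive, Σ m c ΔT = 0:
latent heat released on condensation: 24.2·2260 = 54692; condensate cools 100→T: 24.2·4.18·(T − 100) = 101.16(T − 100); water warms: 939·4.18·(T − 29.5) = 3925(T − 29.5)
4026.2 T = 54692 + 10116 + 115788 = 180596
T ≈ 44.86 °C — below 100 °C, confirming all the steam condensed.

T_f ≈ 44.9 °C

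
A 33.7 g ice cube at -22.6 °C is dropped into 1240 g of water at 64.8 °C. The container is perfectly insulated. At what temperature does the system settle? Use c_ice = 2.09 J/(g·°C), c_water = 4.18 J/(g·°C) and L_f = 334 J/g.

Taking heat into each body as positive, Σ m c ΔT = 0:
ice -22.6→0 °C: 33.7·2.09·22.6 = 1591.8
  melt ice: 33.7·334 = 11256
  meltwater 0→T: 33.7·4.18·T = 140.87 T
  water cools: 1240·4.18·(T − 64.8) = 5183.2(T − 64.8)
5324.1 T = 335871 − 12848 = 323024
T ≈ 60.67 °C (positive, so assuming full melt was valid).

T_f ≈ 60.7 °C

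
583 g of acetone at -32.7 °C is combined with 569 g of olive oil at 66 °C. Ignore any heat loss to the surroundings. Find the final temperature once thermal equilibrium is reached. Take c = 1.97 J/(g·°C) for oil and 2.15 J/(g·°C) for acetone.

With ΣQ=0 the equilibrium temperature is the m·c-weighted mean:
T_f = (1120.9*66 + 1253.5*(-32.7)) / (1120.9 + 1253.5)
    = 32994 / 2374.4 ≈ 13.90 °C

T_f ≈ 13.9 °C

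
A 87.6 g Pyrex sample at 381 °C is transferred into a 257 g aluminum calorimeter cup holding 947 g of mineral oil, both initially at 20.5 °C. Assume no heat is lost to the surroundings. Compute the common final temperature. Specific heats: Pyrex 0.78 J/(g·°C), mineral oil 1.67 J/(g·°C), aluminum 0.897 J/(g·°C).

T_f ≈ 33.6 °C

Setting the total heat transfer to zero:
87.6·0.78·(T − 381) + 947·1.67·(T − 20.5) + 257·0.897·(T − 20.5) = 0
68.33(T − 381) + 1581.5(T − 20.5) + 230.53(T − 20.5) = 0
1880.3 T = 63179
T = 63179/1880.3 ≈ 33.60 °C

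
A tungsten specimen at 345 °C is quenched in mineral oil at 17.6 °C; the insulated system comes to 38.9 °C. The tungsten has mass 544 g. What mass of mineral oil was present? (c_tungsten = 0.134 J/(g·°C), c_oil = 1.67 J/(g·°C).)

m ≈ 627 g

Heat gained plus heat lost sum to zero:
544·0.134·(38.9 − 345) + m·1.67·(38.9 − 17.6) = 0
35.57 m = 22313
m = 22313/35.57 ≈ 627.3 g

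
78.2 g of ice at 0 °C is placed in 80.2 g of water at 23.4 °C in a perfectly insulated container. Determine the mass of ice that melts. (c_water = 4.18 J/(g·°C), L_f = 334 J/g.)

m_melted ≈ 23.5 g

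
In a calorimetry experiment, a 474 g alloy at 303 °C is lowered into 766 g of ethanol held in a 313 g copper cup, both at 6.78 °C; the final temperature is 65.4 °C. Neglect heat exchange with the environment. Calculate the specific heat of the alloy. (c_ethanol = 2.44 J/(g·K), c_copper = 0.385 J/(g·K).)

Heat gained plus heat lost sum to zero:
474×c×(65.4 − 303) + 766×2.44×(65.4 − 6.78) + 313×0.385×(65.4 − 6.78) = 0
-112622 c = -116627
c = -116627/-112622 ≈ 1.036 J/(g·K)

c ≈ 1.04 J/(g·K)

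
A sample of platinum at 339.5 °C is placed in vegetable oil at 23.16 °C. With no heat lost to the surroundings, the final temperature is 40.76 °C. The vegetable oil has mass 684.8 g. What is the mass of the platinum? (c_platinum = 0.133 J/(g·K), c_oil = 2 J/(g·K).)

m ≈ 607 g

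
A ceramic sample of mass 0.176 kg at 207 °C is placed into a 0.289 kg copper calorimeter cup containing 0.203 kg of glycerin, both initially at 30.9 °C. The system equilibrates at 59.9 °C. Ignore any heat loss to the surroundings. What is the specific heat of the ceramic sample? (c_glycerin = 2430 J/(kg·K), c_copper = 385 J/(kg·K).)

Let T be the final temperature. ΣQ_i = 0:
0.176×c×(59.9 − 207) + 0.203×2430×(59.9 − 30.9) + 0.289×385×(59.9 − 30.9) = 0
-25.89 c = -17532
c = -17532/-25.89 ≈ 677.2 J/(kg·K)

c ≈ 677 J/(kg·K)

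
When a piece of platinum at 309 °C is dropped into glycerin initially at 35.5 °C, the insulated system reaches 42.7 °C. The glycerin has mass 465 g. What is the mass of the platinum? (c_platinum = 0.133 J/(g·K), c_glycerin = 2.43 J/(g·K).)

Heat lost by the platinum = heat gained by the glycerin:
m×0.133×(309 − 42.7) = 465×2.43×(42.7 − 35.5)
35.42 m = 8135.6  ⇒  m ≈ 229.7 g

m ≈ 230 g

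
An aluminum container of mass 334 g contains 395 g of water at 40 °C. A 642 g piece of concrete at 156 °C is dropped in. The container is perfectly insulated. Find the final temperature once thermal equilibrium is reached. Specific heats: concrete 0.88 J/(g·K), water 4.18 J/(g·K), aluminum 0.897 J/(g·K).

T_f ≈ 66.1 °C

With ΣQ=0 the equilibrium temperature is the m·c-weighted mean:
T_f = (564.96*156 + 1651.1*40 + 299.6*40) / (564.96 + 1651.1 + 299.6)
    = 166162 / 2515.7 ≈ 66.05 °C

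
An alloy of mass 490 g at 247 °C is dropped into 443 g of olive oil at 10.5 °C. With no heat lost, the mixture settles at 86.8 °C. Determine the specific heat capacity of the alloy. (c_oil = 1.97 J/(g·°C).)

c ≈ 0.848 J/(g·°C)

Heat lost by the alloy = heat gained by the oil:
490·c·(247 − 86.8) = 443·1.97·(86.8 − 10.5)
78498 c = 66588  ⇒  c ≈ 0.8483 J/(g·°C)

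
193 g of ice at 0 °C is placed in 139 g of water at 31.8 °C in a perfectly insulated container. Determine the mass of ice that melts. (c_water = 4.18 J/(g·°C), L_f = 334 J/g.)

m_melted ≈ 55.3 g

Heat available from the water dropping to 0 °C: 139×4.18×31.8 = 18476 J.
Melting all 193 g of ice would need 193×334 = 64462 J.
18476 J < 64462 J, so only part of the ice melts and the system sits at 0 °C.
m_melted×334 = 18476  ⇒  m_melted ≈ 55.32 g.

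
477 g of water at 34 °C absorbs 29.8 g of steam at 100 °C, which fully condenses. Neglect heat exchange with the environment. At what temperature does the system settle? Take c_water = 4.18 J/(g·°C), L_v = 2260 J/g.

T_f ≈ 69.7 °C

Energy balance with sensible and latent terms:
latent heat released on condensation: 29.8·2260 = 67348; condensate cools 100→T: 29.8·4.18·(T − 100) = 124.56(T − 100); original water: 1993.9(T − 34)
2118.4 T = 67348 + 12456 + 67791 = 147596
T ≈ 69.67 °C — below 100 °C, confirming all the steam condensed.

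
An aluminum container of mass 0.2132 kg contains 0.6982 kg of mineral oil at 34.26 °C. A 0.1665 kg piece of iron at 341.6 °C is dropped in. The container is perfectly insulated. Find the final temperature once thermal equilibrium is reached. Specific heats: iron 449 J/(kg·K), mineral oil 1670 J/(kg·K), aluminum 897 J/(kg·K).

T_f ≈ 50.3 °C

Net heat exchanged in the isolated system is zero:
0.1665×449×(T − 341.6) + 0.6982×1670×(T − 34.26) + 0.2132×897×(T − 34.26) = 0
74.76(T − 341.6) + 1166(T − 34.26) + 191.24(T − 34.26) = 0
(74.76 + 1166 + 191.24) T = 74.76×341.6 + 1166×34.26 + 191.24×34.26
T = 72036 / 1432 = 50.3 °C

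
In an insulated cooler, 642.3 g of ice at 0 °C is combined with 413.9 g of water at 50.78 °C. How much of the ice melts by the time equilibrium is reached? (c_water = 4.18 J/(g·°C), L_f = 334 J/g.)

Cooling the water to 0 °C releases 413.9·4.18·50.78 = 87855 J.
To melt every bit of ice: 642.3·334 = 214528 J.
That's not enough to melt it all — equilibrium is at 0 °C with ice remaining.
m_melt = 87855 / L_f = 263 g.

m_melted ≈ 263 g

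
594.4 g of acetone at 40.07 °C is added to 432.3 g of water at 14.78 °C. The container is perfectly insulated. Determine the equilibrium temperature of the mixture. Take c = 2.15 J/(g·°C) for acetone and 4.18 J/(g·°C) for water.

T_f ≈ 25.3 °C

|Q_acetone| = |Q_water|:
594.4×2.15×(40.07 − T) = 432.3×4.18×(T − 14.78)
1278(40.07 − T) = 1807(T − 14.78)
3085 T = 77916  ⇒  T ≈ 25.26 °C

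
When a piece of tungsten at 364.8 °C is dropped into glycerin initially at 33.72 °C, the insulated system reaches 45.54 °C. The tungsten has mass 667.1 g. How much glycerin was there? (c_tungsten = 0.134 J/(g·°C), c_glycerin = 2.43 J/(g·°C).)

m ≈ 994 g

Heat lost by the tungsten = heat gained by the glycerin:
667.1·0.134·(364.8 − 45.54) = m·2.43·(45.54 − 33.72)
28.72 m = 28539  ⇒  m ≈ 993.6 g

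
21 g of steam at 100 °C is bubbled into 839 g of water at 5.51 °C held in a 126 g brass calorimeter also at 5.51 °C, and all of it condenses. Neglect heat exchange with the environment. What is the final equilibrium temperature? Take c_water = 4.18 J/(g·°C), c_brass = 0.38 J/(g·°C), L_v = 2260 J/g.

Heat gained plus heat lost sum to zero:
latent heat released on condensation: 21×2260 = 47460; condensed water 100 °C→T: 87.78(T − 100); original water: 3507(T − 5.51); cup: 47.88(T − 5.51)
3642.7 T = 47460 + 8778 + 19587 = 75825
T ≈ 20.82 °C — below 100 °C, confirming all the steam condensed.

T_f ≈ 20.8 °C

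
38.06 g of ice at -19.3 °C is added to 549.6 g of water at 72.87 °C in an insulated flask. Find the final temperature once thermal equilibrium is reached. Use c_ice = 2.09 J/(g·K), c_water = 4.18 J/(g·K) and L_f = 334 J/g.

T_f ≈ 62.4 °C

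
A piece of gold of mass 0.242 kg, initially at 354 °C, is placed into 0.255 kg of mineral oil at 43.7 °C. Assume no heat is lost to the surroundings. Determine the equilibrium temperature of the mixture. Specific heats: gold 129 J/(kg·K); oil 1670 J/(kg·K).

T_f ≈ 64.9 °C

Conservation of energy gives ΣQ = 0:
0.242·129·(T − 354) + 0.255·1670·(T − 43.7) = 0
457.07 T = 29661
T = 29661/457.07 ≈ 64.89 °C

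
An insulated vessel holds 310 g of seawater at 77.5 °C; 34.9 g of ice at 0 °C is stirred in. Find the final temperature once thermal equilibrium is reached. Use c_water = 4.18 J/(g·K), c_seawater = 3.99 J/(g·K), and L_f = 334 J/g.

T_f ≈ 60.9 °C

Energy conservation, ΣQ = 0:
latent heat to melt: 34.9×334 = 11657; warm the meltwater: 145.88 T; seawater: 1236.9(T − 77.5)
1382.8 T = 95860 − 11657 = 84203
T ≈ 60.89 °C. Since T > 0 °C, the all-ice-melts assumption holds.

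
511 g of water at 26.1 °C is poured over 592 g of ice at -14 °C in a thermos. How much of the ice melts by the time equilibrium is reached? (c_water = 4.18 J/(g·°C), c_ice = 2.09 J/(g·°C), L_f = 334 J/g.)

Water can give up m c ΔT = 511×4.18×26.1 = 55749 J before reaching 0 °C.
Of that, 592×2.09×14 = 17322 J goes to bring the ice to 0 °C, leaving 38427 J.
Melting all 592 g of ice would need 592×334 = 197728 J.
38427 J < 197728 J, so only part of the ice melts and the system sits at 0 °C.
m_melted×334 = 38427  ⇒  m_melted ≈ 115.1 g.

m_melted ≈ 115 g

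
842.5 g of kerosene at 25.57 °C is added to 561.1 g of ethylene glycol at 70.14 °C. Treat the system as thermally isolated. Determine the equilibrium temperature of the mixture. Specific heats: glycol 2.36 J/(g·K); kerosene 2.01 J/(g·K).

Energy conservation, ΣQ = 0:
561.1*2.36*(T − 70.14) + 842.5*2.01*(T − 25.57) = 0
1324.2(T − 70.14) + 1693.4(T − 25.57) = 0
(1324.2 + 1693.4) T = 1324.2*70.14 + 1693.4*25.57
T ≈ 45.13 °C

T_f ≈ 45.1 °C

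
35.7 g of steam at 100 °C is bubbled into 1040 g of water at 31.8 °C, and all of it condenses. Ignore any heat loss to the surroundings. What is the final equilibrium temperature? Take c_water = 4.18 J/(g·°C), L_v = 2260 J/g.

Conservation of energy gives ΣQ = 0:
latent heat released on condensation: 35.7·2260 = 80682; condensate cools 100→T: 35.7·4.18·(T − 100) = 149.23(T − 100); original water: 4347.2(T − 31.8)
4496.4 T = 80682 + 14923 + 138241 = 233846
T ≈ 52.01 °C (< 100 °C, so full condensation is consistent).

T_f ≈ 52.0 °C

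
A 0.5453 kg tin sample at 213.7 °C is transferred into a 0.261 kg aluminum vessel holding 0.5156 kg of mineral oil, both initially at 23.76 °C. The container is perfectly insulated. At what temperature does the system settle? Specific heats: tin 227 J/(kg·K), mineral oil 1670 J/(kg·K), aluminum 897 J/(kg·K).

T_f ≈ 43.0 °C

Taking heat into each body as positive, Σ m c ΔT = 0:
0.5453×227×(T − 213.7) + 0.5156×1670×(T − 23.76) + 0.261×897×(T − 23.76) = 0
1219 T = 52474
T = 52474 / 1219 = 43 °C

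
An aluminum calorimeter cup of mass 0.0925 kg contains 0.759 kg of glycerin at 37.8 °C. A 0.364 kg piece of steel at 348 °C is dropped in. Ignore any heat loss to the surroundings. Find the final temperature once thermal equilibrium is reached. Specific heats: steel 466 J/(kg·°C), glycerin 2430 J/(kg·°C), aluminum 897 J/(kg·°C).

T_f ≈ 62.9 °C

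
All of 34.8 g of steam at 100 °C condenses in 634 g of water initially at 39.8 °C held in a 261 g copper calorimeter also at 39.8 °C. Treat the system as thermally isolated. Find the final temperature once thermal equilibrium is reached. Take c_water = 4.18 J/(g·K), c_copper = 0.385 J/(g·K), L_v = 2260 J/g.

Net heat exchanged in the isolated system is zero:
latent heat released on condensation: 34.8·2260 = 78648
  condensate cools 100→T: 34.8·4.18·(T − 100) = 145.46(T − 100)
  water warms: 634·4.18·(T − 39.8) = 2650.1(T − 39.8)
  copper cup: 261·0.385·(T − 39.8) = 100.48(T − 39.8)
2896.1 T = 78648 + 14546 + 109474 = 202668
T ≈ 69.98 °C, under the boiling point, so the assumption holds.

T_f ≈ 70.0 °C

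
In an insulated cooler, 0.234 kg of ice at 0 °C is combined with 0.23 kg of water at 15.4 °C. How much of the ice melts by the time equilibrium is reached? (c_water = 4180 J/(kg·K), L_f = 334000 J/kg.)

Cooling the water to 0 °C releases 0.23×4180×15.4 = 14806 J.
Melting all 0.234 kg of ice would need 0.234×334000 = 78156 J.
That's not enough to melt it all — equilibrium is at 0 °C with ice remaining.
Mass melted = 14806/334000 ≈ 0.04433 kg.

m_melted ≈ 0.0443 kg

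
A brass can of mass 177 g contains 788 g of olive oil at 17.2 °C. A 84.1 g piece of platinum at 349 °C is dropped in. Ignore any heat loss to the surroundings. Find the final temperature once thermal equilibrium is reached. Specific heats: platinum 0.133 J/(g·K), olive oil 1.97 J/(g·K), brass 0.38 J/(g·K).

T_f ≈ 19.5 °C

Let T be the final temperature. ΣQ_i = 0:
84.1·0.133·(T − 349) + 788·1.97·(T − 17.2) + 177·0.38·(T − 17.2) = 0
(11.19 + 1552.4 + 67.26) T = 11.19·349 + 1552.4·17.2 + 67.26·17.2
T ≈ 19.48 °C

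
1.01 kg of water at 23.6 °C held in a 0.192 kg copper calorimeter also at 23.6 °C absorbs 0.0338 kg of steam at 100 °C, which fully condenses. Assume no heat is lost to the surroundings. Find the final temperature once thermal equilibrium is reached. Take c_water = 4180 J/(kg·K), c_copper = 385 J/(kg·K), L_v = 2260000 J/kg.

Energy balance with sensible and latent terms:
steam→water at 100 °C releases m L_v = 0.0338·2260000 = 76388; condensate cools 100→T: 0.0338·4180·(T − 100) = 141.28(T − 100); water warms: 1.01·4180·(T − 23.6) = 4221.8(T − 23.6); copper cup: 0.192·385·(T − 23.6) = 73.92(T − 23.6)
4437 T = 76388 + 14128 + 101379 = 191895
T ≈ 43.25 °C (< 100 °C, so full condensation is consistent).

T_f ≈ 43.2 °C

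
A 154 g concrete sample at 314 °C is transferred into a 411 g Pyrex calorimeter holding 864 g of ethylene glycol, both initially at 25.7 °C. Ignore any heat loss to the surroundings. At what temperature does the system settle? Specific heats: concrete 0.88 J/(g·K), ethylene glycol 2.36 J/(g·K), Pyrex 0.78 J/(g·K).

T_f ≈ 41.4 °C

Let T be the final temperature. ΣQ_i = 0:
154·0.88·(T − 314) + 864·2.36·(T − 25.7) + 411·0.78·(T − 25.7) = 0
135.52(T − 314) + 2039(T − 25.7) + 320.58(T − 25.7) = 0
2495.1 T = 103196
T ≈ 41.36 °C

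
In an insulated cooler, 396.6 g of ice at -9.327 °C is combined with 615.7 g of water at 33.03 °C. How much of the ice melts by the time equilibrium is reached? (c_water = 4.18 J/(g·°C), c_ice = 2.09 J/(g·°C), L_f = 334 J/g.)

m_melted ≈ 231 g

Water can give up m c ΔT = 615.7·4.18·33.03 = 85007 J before reaching 0 °C.
Warming the ice to 0 °C takes 396.6·2.09·9.327 = 7731.1 J, leaving 77276 J for melting.
Melting all 396.6 g of ice would need 396.6·334 = 132464 J.
77276 J < 132464 J, so only part of the ice melts and the system sits at 0 °C.
Mass melted = 77276/334 ≈ 231.4 g.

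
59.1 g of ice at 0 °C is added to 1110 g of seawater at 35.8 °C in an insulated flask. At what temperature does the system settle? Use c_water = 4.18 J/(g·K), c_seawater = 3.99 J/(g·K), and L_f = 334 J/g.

T_f ≈ 29.7 °C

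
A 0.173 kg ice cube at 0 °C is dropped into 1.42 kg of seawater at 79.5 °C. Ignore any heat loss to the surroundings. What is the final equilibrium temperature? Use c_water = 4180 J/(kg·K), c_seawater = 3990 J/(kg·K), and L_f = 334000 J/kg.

T_f ≈ 61.5 °C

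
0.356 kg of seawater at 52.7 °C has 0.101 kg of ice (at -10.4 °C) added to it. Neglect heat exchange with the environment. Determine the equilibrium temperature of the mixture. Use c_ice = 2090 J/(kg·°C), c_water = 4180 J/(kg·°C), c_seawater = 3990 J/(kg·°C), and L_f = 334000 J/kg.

T_f ≈ 21.1 °C

Setting the total heat transfer to zero:
warm ice to 0 °C: 0.101·2090·(0 − (-10.4)) = 2195.3; melt ice: 0.101·334000 = 33734; warm the meltwater: 422.18 T; seawater: 1420.4(T − 52.7)
1842.6 T = 74857 − 35929 = 38928
T ≈ 21.13 °C — above 0 °C, consistent with complete melting.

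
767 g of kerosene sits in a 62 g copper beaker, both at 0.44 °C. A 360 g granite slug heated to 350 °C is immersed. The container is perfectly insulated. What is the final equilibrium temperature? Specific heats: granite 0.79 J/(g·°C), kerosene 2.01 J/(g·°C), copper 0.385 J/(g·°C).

T_f ≈ 54.2 °C

Heat gained plus heat lost sum to zero:
360×0.79×(T − 350) + 767×2.01×(T − 0.44) + 62×0.385×(T − 0.44) = 0
1849.9 T = 100229
T ≈ 54.18 °C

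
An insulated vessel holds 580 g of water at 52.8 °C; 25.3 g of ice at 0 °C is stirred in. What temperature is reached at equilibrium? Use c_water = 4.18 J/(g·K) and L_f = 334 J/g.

Heat gained plus heat lost sum to zero:
latent heat to melt: 25.3·334 = 8450.2; warm the meltwater: 105.75 T; water: 2424.4(T − 52.8)
2530.2 T = 128008 − 8450.2 = 119558
T ≈ 47.25 °C. Since T > 0 °C, the all-ice-melts assumption holds.

T_f ≈ 47.3 °C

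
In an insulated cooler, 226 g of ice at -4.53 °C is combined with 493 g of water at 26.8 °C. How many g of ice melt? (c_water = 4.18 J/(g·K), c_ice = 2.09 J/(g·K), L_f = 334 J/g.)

m_melted ≈ 159 g

Cooling the water to 0 °C releases 493·4.18·26.8 = 55228 J.
Of that, 226·2.09·4.53 = 2139.7 J goes to bring the ice to 0 °C, leaving 53088 J.
Fully melting the ice requires m_ice L_f = 226·334 = 75484 J.
Since 53088 < 75484 J, not all the ice melts; equilibrium is at 0 °C.
m_melt = 53088 / L_f = 158.9 g.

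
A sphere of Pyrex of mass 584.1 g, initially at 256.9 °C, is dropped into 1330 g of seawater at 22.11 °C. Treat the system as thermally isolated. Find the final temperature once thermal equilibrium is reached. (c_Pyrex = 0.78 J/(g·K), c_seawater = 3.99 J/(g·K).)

T_f ≈ 40.7 °C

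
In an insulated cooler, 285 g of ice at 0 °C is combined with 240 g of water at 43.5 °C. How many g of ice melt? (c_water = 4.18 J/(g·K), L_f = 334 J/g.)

Water can give up m c ΔT = 240·4.18·43.5 = 43639 J before reaching 0 °C.
Melting all 285 g of ice would need 285·334 = 95190 J.
That's not enough to melt it all — equilibrium is at 0 °C with ice remaining.
Mass melted = 43639/334 ≈ 130.7 g.

m_melted ≈ 131 g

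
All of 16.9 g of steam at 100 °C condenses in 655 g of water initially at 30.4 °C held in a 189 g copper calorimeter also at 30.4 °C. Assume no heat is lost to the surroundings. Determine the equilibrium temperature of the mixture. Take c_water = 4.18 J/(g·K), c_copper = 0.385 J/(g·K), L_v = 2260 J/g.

T_f ≈ 45.4 °C

Sum of m c ΔT and latent-heat terms is zero:
latent heat released on condensation: 16.9·2260 = 38194
  condensed water 100 °C→T: 70.64(T − 100)
  water warms: 655·4.18·(T − 30.4) = 2737.9(T − 30.4)
  copper cup: 189·0.385·(T − 30.4) = 72.77(T − 30.4)
2881.3 T = 38194 + 7064.2 + 85444 = 130702
T ≈ 45.36 °C (< 100 °C, so full condensation is consistent).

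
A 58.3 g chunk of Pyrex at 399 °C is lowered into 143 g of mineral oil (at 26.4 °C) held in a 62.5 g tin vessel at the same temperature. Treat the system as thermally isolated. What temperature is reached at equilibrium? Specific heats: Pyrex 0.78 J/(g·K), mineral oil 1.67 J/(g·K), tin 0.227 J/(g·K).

T_f ≈ 83.2 °C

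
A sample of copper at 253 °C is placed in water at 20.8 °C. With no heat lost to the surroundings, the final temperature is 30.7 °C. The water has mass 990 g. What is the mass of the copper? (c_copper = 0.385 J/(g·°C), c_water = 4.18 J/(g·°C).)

Conservation of energy gives ΣQ = 0:
m×0.385×(30.7 − 253) + 990×4.18×(30.7 − 20.8) = 0
-85.59 m = -40968
m = -40968/-85.59 ≈ 478.7 g

m ≈ 479 g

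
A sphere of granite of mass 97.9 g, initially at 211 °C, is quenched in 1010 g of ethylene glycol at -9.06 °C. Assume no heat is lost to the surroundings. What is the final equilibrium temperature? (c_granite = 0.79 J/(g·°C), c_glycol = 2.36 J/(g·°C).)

T_f ≈ -2.1 °C

T_f = Σ m_i c_i T_i / Σ m_i c_i:
T_f = (77.34×211 + 2383.6×(-9.06)) / (77.34 + 2383.6)
    = -5276.5 / 2460.9 ≈ -2.14 °C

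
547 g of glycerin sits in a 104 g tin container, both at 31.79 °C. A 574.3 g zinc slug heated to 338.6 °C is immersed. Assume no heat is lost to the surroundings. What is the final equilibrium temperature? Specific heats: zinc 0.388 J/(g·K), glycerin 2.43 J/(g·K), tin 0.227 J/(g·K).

Taking heat into each body as positive, Σ m c ΔT = 0:
574.3*0.388*(T − 338.6) + 547*2.43*(T − 31.79) + 104*0.227*(T − 31.79) = 0
(222.83 + 1329.2 + 23.61) T = 222.83*338.6 + 1329.2*31.79 + 23.61*31.79
T ≈ 75.18 °C

T_f ≈ 75.2 °C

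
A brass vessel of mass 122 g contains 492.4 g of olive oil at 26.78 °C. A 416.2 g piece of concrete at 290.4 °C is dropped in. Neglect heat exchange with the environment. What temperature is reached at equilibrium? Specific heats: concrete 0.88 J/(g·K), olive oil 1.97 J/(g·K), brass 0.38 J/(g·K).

T_f ≈ 96.6 °C

Setting the total heat transfer to zero:
416.2×0.88×(T − 290.4) + 492.4×1.97×(T − 26.78) + 122×0.38×(T − 26.78) = 0
366.26(T − 290.4) + 970.03(T − 26.78) + 46.36(T − 26.78) = 0
(366.26 + 970.03 + 46.36) T = 366.26×290.4 + 970.03×26.78 + 46.36×26.78
T = 133580 / 1382.6 = 96.6 °C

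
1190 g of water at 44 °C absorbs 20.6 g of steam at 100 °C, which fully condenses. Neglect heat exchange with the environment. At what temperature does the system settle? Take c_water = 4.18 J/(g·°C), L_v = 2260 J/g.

Setting the total heat transfer to zero:
condense steam: −20.6×2260 = −46556; condensed water 100 °C→T: 86.11(T − 100); water warms: 1190×4.18×(T − 44) = 4974.2(T − 44)
5060.3 T = 46556 + 8610.8 + 218865 = 274032
T ≈ 54.15 °C — below 100 °C, confirming all the steam condensed.

T_f ≈ 54.2 °C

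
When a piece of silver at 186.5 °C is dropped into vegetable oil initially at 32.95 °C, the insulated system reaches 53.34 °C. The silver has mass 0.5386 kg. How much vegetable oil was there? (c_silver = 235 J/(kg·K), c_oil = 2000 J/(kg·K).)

Heat lost by the silver = heat gained by the oil:
0.5386×235×(186.5 − 53.34) = m×2000×(53.34 − 32.95)
40780 m = 16854  ⇒  m ≈ 0.4133 kg

m ≈ 0.413 kg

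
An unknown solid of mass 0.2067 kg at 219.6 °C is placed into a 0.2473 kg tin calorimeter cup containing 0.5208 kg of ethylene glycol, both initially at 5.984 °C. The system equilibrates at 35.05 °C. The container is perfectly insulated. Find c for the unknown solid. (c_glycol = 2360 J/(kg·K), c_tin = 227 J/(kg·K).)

c ≈ 979 J/(kg·K)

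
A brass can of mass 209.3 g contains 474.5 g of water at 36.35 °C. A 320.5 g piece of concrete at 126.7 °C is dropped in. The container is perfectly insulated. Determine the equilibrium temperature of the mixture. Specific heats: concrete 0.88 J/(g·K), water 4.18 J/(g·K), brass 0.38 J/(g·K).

T_f ≈ 47.2 °C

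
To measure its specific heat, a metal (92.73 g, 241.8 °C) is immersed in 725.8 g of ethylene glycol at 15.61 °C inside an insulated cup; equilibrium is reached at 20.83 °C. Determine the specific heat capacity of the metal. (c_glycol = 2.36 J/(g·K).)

Taking heat into each body as positive, Σ m c ΔT = 0:
92.73×c×(20.83 − 241.8) + 725.8×2.36×(20.83 − 15.61) = 0
-20491 c = -8941.3
c = -8941.3/-20491 ≈ 0.4364 J/(g·K)

c ≈ 0.436 J/(g·K)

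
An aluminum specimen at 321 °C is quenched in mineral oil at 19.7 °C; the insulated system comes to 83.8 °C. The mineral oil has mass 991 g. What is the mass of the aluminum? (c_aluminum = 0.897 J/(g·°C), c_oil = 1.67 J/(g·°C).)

|Q_aluminum| = |Q_oil|:
m×0.897×(321 − 83.8) = 991×1.67×(83.8 − 19.7)
212.77 m = 106084  ⇒  m ≈ 498.6 g

m ≈ 499 g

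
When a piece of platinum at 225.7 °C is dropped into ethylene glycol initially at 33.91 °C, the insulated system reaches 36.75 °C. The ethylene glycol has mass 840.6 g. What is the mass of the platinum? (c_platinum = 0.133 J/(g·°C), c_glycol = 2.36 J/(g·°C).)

Heat lost by the platinum = heat gained by the glycol:
m×0.133×(225.7 − 36.75) = 840.6×2.36×(36.75 − 33.91)
25.13 m = 5634  ⇒  m ≈ 224.2 g

m ≈ 224 g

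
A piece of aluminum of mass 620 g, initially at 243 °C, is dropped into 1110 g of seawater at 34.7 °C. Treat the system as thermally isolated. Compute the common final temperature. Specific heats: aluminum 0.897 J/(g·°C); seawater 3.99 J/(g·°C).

T_f ≈ 57.9 °C

|Q_aluminum| = |Q_seawater|:
620×0.897×(243 − T) = 1110×3.99×(T − 34.7)
556.14(243 − T) = 4428.9(T − 34.7)
4985 T = 288825  ⇒  T ≈ 57.94 °C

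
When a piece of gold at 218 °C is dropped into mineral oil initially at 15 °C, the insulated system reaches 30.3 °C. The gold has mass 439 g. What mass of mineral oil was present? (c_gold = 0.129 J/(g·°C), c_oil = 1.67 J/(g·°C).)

m ≈ 416 g

Setting the total heat transfer to zero:
439×0.129×(30.3 − 218) + m×1.67×(30.3 − 15) = 0
25.55 m = 10630
m = 10630/25.55 ≈ 416 g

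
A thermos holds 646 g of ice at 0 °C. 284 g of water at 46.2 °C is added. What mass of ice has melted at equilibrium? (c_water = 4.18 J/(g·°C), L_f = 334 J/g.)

m_melted ≈ 164 g

Cooling the water to 0 °C releases 284·4.18·46.2 = 54845 J.
To melt every bit of ice: 646·334 = 215764 J.
Since 54845 < 215764 J, not all the ice melts; equilibrium is at 0 °C.
m_melt = 54845 / L_f = 164.2 g.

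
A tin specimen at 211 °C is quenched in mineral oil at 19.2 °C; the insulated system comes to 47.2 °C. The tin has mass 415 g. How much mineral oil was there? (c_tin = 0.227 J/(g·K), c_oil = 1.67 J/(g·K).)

Heat lost by the tin = heat gained by the oil:
415·0.227·(211 − 47.2) = m·1.67·(47.2 − 19.2)
46.76 m = 15431  ⇒  m ≈ 330 g

m ≈ 330 g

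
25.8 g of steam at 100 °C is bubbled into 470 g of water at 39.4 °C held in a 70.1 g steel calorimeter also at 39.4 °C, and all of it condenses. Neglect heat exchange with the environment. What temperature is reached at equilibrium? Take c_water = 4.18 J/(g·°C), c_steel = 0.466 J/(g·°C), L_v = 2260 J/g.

Conservation of energy gives ΣQ = 0:
steam→water at 100 °C releases m L_v = 25.8·2260 = 58308; condensate cools 100→T: 25.8·4.18·(T − 100) = 107.84(T − 100); water warms: 470·4.18·(T − 39.4) = 1964.6(T − 39.4); steel cup: 70.1·0.466·(T − 39.4) = 32.67(T − 39.4)
2105.1 T = 58308 + 10784 + 78692 = 147785
T ≈ 70.20 °C, under the boiling point, so the assumption holds.

T_f ≈ 70.2 °C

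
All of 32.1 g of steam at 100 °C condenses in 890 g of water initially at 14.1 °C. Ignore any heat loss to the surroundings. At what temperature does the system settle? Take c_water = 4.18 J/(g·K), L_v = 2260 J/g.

Setting the total heat transfer to zero:
latent heat released on condensation: 32.1·2260 = 72546
  condensate cools 100→T: 32.1·4.18·(T − 100) = 134.18(T − 100)
  original water: 3720.2(T − 14.1)
3854.4 T = 72546 + 13418 + 52455 = 138419
T ≈ 35.91 °C, under the boiling point, so the assumption holds.

T_f ≈ 35.9 °C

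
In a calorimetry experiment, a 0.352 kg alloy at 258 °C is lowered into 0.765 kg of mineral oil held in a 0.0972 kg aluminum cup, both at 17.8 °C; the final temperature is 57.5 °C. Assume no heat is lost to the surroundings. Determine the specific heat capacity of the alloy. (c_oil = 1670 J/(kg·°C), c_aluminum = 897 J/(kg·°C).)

c ≈ 768 J/(kg·°C)

Taking heat into each body as positive, Σ m c ΔT = 0:
0.352×c×(57.5 − 258) + 0.765×1670×(57.5 − 17.8) + 0.0972×897×(57.5 − 17.8) = 0
-70.58 c = -54180
c = -54180/-70.58 ≈ 767.7 J/(kg·°C)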